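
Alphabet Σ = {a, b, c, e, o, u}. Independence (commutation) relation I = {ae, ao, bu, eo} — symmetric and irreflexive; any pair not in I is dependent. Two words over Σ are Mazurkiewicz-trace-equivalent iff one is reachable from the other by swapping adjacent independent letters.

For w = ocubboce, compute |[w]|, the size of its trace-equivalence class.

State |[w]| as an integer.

3

0(o) covers ∅
1(c) covers 0:o
2(u) covers 1:c
3(b) covers 1:c
4(b) covers 3:b
5(o) covers 2:u, 4:b
6(c) covers 5:o
7(e) covers 6:c
floor of heap: 0:o
completions by unplaced set U, small U first (add the entries for U minus each lowest piece of U):
  |U|=1: {7}:1
  |U|=2: {6,7}:1
  |U|=3: {5,6,7}:1
  |U|=4: {2,5,6,7}:1  {4,5,6,7}:1
  |U|=5: {2,4,5,6,7}:2  {3,4,5,6,7}:1
  |U|=6: {2,3,4,5,6,7}:3
  start at 0(o): 3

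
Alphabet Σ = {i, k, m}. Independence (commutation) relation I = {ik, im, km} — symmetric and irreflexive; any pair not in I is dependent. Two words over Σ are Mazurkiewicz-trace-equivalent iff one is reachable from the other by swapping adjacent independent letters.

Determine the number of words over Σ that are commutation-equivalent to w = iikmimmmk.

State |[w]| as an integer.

drop 0:i onto floor
drop 1:i onto {0:i}
drop 2:k onto floor
drop 3:m onto floor
drop 4:i onto {1:i}
drop 5:m onto {3:m}
drop 6:m onto {5:m}
drop 7:m onto {6:m}
drop 8:k onto {2:k}
ground layer = {0:i, 2:k, 3:m}
drop-orders for the pieces not yet dropped (sum over which currently-grounded one goes next):
  1 to go: {4} 1  {7} 1  {8} 1
  2 to go: {1,4} 1  {2,8} 1  {4,7} 2  {4,8} 2  {6,7} 1  {7,8} 2
  3 to go: {0,1,4} 1  {1,4,7} 3  {1,4,8} 3  {2,4,8} 3  {2,7,8} 3  {4,6,7} 3  {4,7,8} 6  {5,6,7} 1  {6,7,8} 3
  4 to go: {0,1,4,7} 4  {0,1,4,8} 4  {1,2,4,8} 6  {1,4,6,7} 6  {1,4,7,8} 12  {2,4,7,8} 12  {2,6,7,8} 6  {3,5,6,7} 1  {4,5,6,7} 4  {4,6,7,8} 12  {5,6,7,8} 4
  5 to go: {0,1,2,4,8} 10  {0,1,4,6,7} 10  {0,1,4,7,8} 20  {1,2,4,7,8} 30  {1,4,5,6,7} 10  {1,4,6,7,8} 30  {2,4,6,7,8} 30  {2,5,6,7,8} 10  {3,4,5,6,7} 5  {3,5,6,7,8} 5  {4,5,6,7,8} 20
  6 to go: {0,1,2,4,7,8} 60  {0,1,4,5,6,7} 20  {0,1,4,6,7,8} 60  {1,2,4,6,7,8} 90  {1,3,4,5,6,7} 15  {1,4,5,6,7,8} 60  {2,3,5,6,7,8} 15  {2,4,5,6,7,8} 60  {3,4,5,6,7,8} 30
  7 to go: {0,1,2,4,6,7,8} 210  {0,1,3,4,5,6,7} 35  {0,1,4,5,6,7,8} 140  {1,2,4,5,6,7,8} 210  {1,3,4,5,6,7,8} 105  {2,3,4,5,6,7,8} 105
  if 0:i drops first: 420 orders
  if 2:k drops first: 280 orders
  if 3:m drops first: 560 orders
heap linearizations: 1260

1260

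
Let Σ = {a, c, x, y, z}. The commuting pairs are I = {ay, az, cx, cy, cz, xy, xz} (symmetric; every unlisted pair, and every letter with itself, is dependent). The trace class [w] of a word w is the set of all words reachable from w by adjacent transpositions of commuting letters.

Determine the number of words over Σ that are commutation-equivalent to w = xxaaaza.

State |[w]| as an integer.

#0=x has no predecessor
#1=x depends on [0:x]
#2=a depends on [1:x]
#3=a depends on [2:a]
#4=a depends on [3:a]
#5=z has no predecessor
#6=a depends on [4:a]
sources: [0:x, 5:z]
N(rest) = Σ N(rest − s) over sources s of rest; N(one piece) = 1:
  size 1 → [5]=1  [6]=1
  size 2 → [4,6]=1  [5,6]=2
  size 3 → [3,4,6]=1  [4,5,6]=3
  size 4 → [2,3,4,6]=1  [3,4,5,6]=4
  size 5 → [1,2,3,4,6]=1  [2,3,4,5,6]=5
  first=0(x) contributes 6
  first=5(z) contributes 1
|[w]| = 7

7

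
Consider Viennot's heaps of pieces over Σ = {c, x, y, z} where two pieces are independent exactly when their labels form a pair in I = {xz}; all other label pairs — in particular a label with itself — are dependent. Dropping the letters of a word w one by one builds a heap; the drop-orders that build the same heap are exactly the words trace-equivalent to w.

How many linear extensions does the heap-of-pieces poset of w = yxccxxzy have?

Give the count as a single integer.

3

#0=y has no predecessor
#1=x depends on [0:y]
#2=c depends on [1:x]
#3=c depends on [2:c]
#4=x depends on [3:c]
#5=x depends on [4:x]
#6=z depends on [3:c]
#7=y depends on [5:x, 6:z]
sources: [0:y]
N(rest) = Σ N(rest − s) over sources s of rest; N(one piece) = 1:
  size 1 → [7]=1
  size 2 → [5,7]=1  [6,7]=1
  size 3 → [4,5,7]=1  [5,6,7]=2
  size 4 → [4,5,6,7]=3
  size 5 → [3,4,5,6,7]=3
  size 6 → [2,3,4,5,6,7]=3
  first=0(y) contributes 3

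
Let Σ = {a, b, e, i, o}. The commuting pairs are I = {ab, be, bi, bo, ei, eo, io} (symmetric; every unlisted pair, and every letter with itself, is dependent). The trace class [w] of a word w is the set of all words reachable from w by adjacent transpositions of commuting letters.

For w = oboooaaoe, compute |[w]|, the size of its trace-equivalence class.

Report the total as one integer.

18

#0=o has no predecessor
#1=b has no predecessor
#2=o depends on [0:o]
#3=o depends on [2:o]
#4=o depends on [3:o]
#5=a depends on [4:o]
#6=a depends on [5:a]
#7=o depends on [6:a]
#8=e depends on [6:a]
sources: [0:o, 1:b]
N(rest) = Σ N(rest − s) over sources s of rest; N(one piece) = 1:
  size 1 → [1]=1  [7]=1  [8]=1
  size 2 → [1,7]=2  [1,8]=2  [7,8]=2
  size 3 → [1,7,8]=6  [6,7,8]=2
  size 4 → [1,6,7,8]=8  [5,6,7,8]=2
  size 5 → [1,5,6,7,8]=10  [4,5,6,7,8]=2
  size 6 → [1,4,5,6,7,8]=12  [3,4,5,6,7,8]=2
  size 7 → [1,3,4,5,6,7,8]=14  [2,3,4,5,6,7,8]=2
  first=0(o) contributes 16
  first=1(b) contributes 2
|[w]| = 18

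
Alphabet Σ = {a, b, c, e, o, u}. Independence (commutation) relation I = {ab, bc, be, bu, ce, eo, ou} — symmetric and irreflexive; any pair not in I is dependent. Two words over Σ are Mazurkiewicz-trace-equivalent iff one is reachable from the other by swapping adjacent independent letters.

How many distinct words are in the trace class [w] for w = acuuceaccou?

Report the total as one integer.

4

drop 0:a onto floor
drop 1:c onto {0:a}
drop 2:u onto {1:c}
drop 3:u onto {2:u}
drop 4:c onto {3:u}
drop 5:e onto {3:u}
drop 6:a onto {4:c, 5:e}
drop 7:c onto {6:a}
drop 8:c onto {7:c}
drop 9:o onto {8:c}
drop 10:u onto {8:c}
ground layer = {0:a}
drop-orders for the pieces not yet dropped (sum over which currently-grounded one goes next):
  1 to go: {9} 1  {10} 1
  2 to go: {9,10} 2
  3 to go: {8,9,10} 2
  4 to go: {7,8,9,10} 2
  5 to go: {6,7,8,9,10} 2
  6 to go: {4,6,7,8,9,10} 2  {5,6,7,8,9,10} 2
  7 to go: {4,5,6,7,8,9,10} 4
  8 to go: {3,4,5,6,7,8,9,10} 4
  9 to go: {2,3,4,5,6,7,8,9,10} 4
  if 0:a drops first: 4 orders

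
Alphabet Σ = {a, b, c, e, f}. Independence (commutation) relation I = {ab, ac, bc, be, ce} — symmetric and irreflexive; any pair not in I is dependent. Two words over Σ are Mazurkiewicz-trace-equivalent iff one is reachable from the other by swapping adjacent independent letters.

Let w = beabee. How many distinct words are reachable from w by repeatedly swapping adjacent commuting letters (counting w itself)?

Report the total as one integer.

15

#0=b has no predecessor
#1=e has no predecessor
#2=a depends on [1:e]
#3=b depends on [0:b]
#4=e depends on [2:a]
#5=e depends on [4:e]
sources: [0:b, 1:e]
N(rest) = Σ N(rest − s) over sources s of rest; N(one piece) = 1:
  size 1 → [3]=1  [5]=1
  size 2 → [0,3]=1  [3,5]=2  [4,5]=1
  size 3 → [0,3,5]=3  [2,4,5]=1  [3,4,5]=3
  size 4 → [0,3,4,5]=6  [1,2,4,5]=1  [2,3,4,5]=4
  first=0(b) contributes 5
  first=1(e) contributes 10
|[w]| = 15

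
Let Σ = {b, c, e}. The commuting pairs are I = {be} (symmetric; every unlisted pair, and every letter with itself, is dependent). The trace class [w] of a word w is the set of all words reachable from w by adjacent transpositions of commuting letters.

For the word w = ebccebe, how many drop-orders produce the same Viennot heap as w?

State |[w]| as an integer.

6

piece 0:e — minimal
piece 1:b — minimal
piece 2:c rests on {0:e, 1:b}
piece 3:c rests on {2:c}
piece 4:e rests on {3:c}
piece 5:b rests on {3:c}
piece 6:e rests on {4:e}
minimal pieces: {0:e, 1:b}
ways to finish when only these pieces remain (= sum over removing one remaining piece with nothing left below it):
  1 left: {5}→1  {6}→1
  2 left: {4,6}→1  {5,6}→2
  3 left: {4,5,6}→3
  4 left: {3,4,5,6}→3
  5 left: {2,3,4,5,6}→3
  placing 0:e first → 3 extensions
  placing 1:b first → 3 extensions
total linear extensions = 6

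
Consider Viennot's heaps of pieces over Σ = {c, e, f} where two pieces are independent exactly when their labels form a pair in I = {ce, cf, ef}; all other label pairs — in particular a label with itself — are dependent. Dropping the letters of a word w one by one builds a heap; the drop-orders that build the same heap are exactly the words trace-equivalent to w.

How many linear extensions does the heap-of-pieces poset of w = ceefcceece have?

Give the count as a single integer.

drop 0:c onto floor
drop 1:e onto floor
drop 2:e onto {1:e}
drop 3:f onto floor
drop 4:c onto {0:c}
drop 5:c onto {4:c}
drop 6:e onto {2:e}
drop 7:e onto {6:e}
drop 8:c onto {5:c}
drop 9:e onto {7:e}
ground layer = {0:c, 1:e, 3:f}
drop-orders for the pieces not yet dropped (sum over which currently-grounded one goes next):
  1 to go: {3} 1  {8} 1  {9} 1
  2 to go: {3,8} 2  {3,9} 2  {5,8} 1  {7,9} 1  {8,9} 2
  3 to go: {3,5,8} 3  {3,7,9} 3  {3,8,9} 6  {4,5,8} 1  {5,8,9} 3  {6,7,9} 1  {7,8,9} 3
  4 to go: {0,4,5,8} 1  {2,6,7,9} 1  {3,4,5,8} 4  {3,5,8,9} 12  {3,6,7,9} 4  {3,7,8,9} 12  {4,5,8,9} 4  {5,7,8,9} 6  {6,7,8,9} 4
  5 to go: {0,3,4,5,8} 5  {0,4,5,8,9} 5  {1,2,6,7,9} 1  {2,3,6,7,9} 5  {2,6,7,8,9} 5  {3,4,5,8,9} 20  {3,5,7,8,9} 30  {3,6,7,8,9} 20  {4,5,7,8,9} 10  {5,6,7,8,9} 10
  6 to go: {0,3,4,5,8,9} 30  {0,4,5,7,8,9} 15  {1,2,3,6,7,9} 6  {1,2,6,7,8,9} 6  {2,3,6,7,8,9} 30  {2,5,6,7,8,9} 15  {3,4,5,7,8,9} 60  {3,5,6,7,8,9} 60  {4,5,6,7,8,9} 20
  7 to go: {0,3,4,5,7,8,9} 105  {0,4,5,6,7,8,9} 35  {1,2,3,6,7,8,9} 42  {1,2,5,6,7,8,9} 21  {2,3,5,6,7,8,9} 105  {2,4,5,6,7,8,9} 35  {3,4,5,6,7,8,9} 140
  8 to go: {0,2,4,5,6,7,8,9} 70  {0,3,4,5,6,7,8,9} 280  {1,2,3,5,6,7,8,9} 168  {1,2,4,5,6,7,8,9} 56  {2,3,4,5,6,7,8,9} 280
  if 0:c drops first: 504 orders
  if 1:e drops first: 630 orders
  if 3:f drops first: 126 orders
heap linearizations: 1260

1260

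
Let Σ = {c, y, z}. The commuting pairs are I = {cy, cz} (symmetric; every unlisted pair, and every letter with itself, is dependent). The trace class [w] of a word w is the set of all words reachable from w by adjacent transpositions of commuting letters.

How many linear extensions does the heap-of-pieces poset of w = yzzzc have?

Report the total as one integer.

5

#0=y has no predecessor
#1=z depends on [0:y]
#2=z depends on [1:z]
#3=z depends on [2:z]
#4=c has no predecessor
sources: [0:y, 4:c]
N(rest) = Σ N(rest − s) over sources s of rest; N(one piece) = 1:
  size 1 → [3]=1  [4]=1
  size 2 → [2,3]=1  [3,4]=2
  size 3 → [1,2,3]=1  [2,3,4]=3
  first=0(y) contributes 4
  first=4(c) contributes 1
|[w]| = 5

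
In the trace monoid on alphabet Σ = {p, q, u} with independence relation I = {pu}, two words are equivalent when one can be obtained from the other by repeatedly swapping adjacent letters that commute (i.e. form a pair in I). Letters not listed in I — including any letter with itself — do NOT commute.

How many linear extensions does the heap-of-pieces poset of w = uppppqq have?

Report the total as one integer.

piece 0:u — minimal
piece 1:p — minimal
piece 2:p rests on {1:p}
piece 3:p rests on {2:p}
piece 4:p rests on {3:p}
piece 5:q rests on {0:u, 4:p}
piece 6:q rests on {5:q}
minimal pieces: {0:u, 1:p}
ways to finish when only these pieces remain (= sum over removing one remaining piece with nothing left below it):
  1 left: {6}→1
  2 left: {5,6}→1
  3 left: {0,5,6}→1  {4,5,6}→1
  4 left: {0,4,5,6}→2  {3,4,5,6}→1
  5 left: {0,3,4,5,6}→3  {2,3,4,5,6}→1
  placing 0:u first → 1 extensions
  placing 1:p first → 4 extensions
total linear extensions = 5

5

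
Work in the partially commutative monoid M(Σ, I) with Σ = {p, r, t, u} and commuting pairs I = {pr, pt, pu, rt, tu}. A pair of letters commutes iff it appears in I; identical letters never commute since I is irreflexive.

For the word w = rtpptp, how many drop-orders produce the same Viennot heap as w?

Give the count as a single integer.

#0=r has no predecessor
#1=t has no predecessor
#2=p has no predecessor
#3=p depends on [2:p]
#4=t depends on [1:t]
#5=p depends on [3:p]
sources: [0:r, 1:t, 2:p]
N(rest) = Σ N(rest − s) over sources s of rest; N(one piece) = 1:
  size 1 → [0]=1  [4]=1  [5]=1
  size 2 → [0,4]=2  [0,5]=2  [1,4]=1  [3,5]=1  [4,5]=2
  size 3 → [0,1,4]=3  [0,3,5]=3  [0,4,5]=6  [1,4,5]=3  [2,3,5]=1  [3,4,5]=3
  size 4 → [0,1,4,5]=12  [0,2,3,5]=4  [0,3,4,5]=12  [1,3,4,5]=6  [2,3,4,5]=4
  first=0(r) contributes 10
  first=1(t) contributes 20
  first=2(p) contributes 30
|[w]| = 60

60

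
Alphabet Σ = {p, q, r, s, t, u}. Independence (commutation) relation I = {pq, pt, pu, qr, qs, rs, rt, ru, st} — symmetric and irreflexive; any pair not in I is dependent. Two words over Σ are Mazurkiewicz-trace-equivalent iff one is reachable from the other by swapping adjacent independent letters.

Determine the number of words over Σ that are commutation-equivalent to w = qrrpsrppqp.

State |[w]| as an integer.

90

0(q) covers ∅
1(r) covers ∅
2(r) covers 1:r
3(p) covers 2:r
4(s) covers 3:p
5(r) covers 3:p
6(p) covers 4:s, 5:r
7(p) covers 6:p
8(q) covers 0:q
9(p) covers 7:p
floor of heap: 0:q, 1:r
completions by unplaced set U, small U first (add the entries for U minus each lowest piece of U):
  |U|=1: {8}:1  {9}:1
  |U|=2: {0,8}:1  {7,9}:1  {8,9}:2
  |U|=3: {0,8,9}:3  {6,7,9}:1  {7,8,9}:3
  |U|=4: {0,7,8,9}:6  {4,6,7,9}:1  {5,6,7,9}:1  {6,7,8,9}:4
  |U|=5: {0,6,7,8,9}:10  {4,5,6,7,9}:2  {4,6,7,8,9}:5  {5,6,7,8,9}:5
  |U|=6: {0,4,6,7,8,9}:15  {0,5,6,7,8,9}:15  {3,4,5,6,7,9}:2  {4,5,6,7,8,9}:12
  |U|=7: {0,4,5,6,7,8,9}:42  {2,3,4,5,6,7,9}:2  {3,4,5,6,7,8,9}:14
  |U|=8: {0,3,4,5,6,7,8,9}:56  {1,2,3,4,5,6,7,9}:2  {2,3,4,5,6,7,8,9}:16
  start at 0(q): 18
  start at 1(r): 72
sum over floor = 90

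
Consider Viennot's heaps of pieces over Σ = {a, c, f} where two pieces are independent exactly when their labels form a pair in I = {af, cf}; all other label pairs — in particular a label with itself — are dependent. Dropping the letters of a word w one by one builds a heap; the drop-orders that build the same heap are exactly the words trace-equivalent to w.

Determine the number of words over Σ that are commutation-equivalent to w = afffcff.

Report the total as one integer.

21

#0=a has no predecessor
#1=f has no predecessor
#2=f depends on [1:f]
#3=f depends on [2:f]
#4=c depends on [0:a]
#5=f depends on [3:f]
#6=f depends on [5:f]
sources: [0:a, 1:f]
N(rest) = Σ N(rest − s) over sources s of rest; N(one piece) = 1:
  size 1 → [4]=1  [6]=1
  size 2 → [0,4]=1  [4,6]=2  [5,6]=1
  size 3 → [0,4,6]=3  [3,5,6]=1  [4,5,6]=3
  size 4 → [0,4,5,6]=6  [2,3,5,6]=1  [3,4,5,6]=4
  size 5 → [0,3,4,5,6]=10  [1,2,3,5,6]=1  [2,3,4,5,6]=5
  first=0(a) contributes 6
  first=1(f) contributes 15
|[w]| = 21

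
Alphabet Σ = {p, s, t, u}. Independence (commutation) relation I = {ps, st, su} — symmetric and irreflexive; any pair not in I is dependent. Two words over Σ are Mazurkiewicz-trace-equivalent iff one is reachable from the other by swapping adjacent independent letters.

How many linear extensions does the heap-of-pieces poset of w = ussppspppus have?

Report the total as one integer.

#0=u has no predecessor
#1=s has no predecessor
#2=s depends on [1:s]
#3=p depends on [0:u]
#4=p depends on [3:p]
#5=s depends on [2:s]
#6=p depends on [4:p]
#7=p depends on [6:p]
#8=p depends on [7:p]
#9=u depends on [8:p]
#10=s depends on [5:s]
sources: [0:u, 1:s]
N(rest) = Σ N(rest − s) over sources s of rest; N(one piece) = 1:
  size 1 → [9]=1  [10]=1
  size 2 → [5,10]=1  [8,9]=1  [9,10]=2
  size 3 → [2,5,10]=1  [5,9,10]=3  [7,8,9]=1  [8,9,10]=3
  size 4 → [1,2,5,10]=1  [2,5,9,10]=4  [5,8,9,10]=6  [6,7,8,9]=1  [7,8,9,10]=4
  size 5 → [1,2,5,9,10]=5  [2,5,8,9,10]=10  [4,6,7,8,9]=1  [5,7,8,9,10]=10  [6,7,8,9,10]=5
  size 6 → [1,2,5,8,9,10]=15  [2,5,7,8,9,10]=20  [3,4,6,7,8,9]=1  [4,6,7,8,9,10]=6  [5,6,7,8,9,10]=15
  size 7 → [0,3,4,6,7,8,9]=1  [1,2,5,7,8,9,10]=35  [2,5,6,7,8,9,10]=35  [3,4,6,7,8,9,10]=7  [4,5,6,7,8,9,10]=21
  size 8 → [0,3,4,6,7,8,9,10]=8  [1,2,5,6,7,8,9,10]=70  [2,4,5,6,7,8,9,10]=56  [3,4,5,6,7,8,9,10]=28
  size 9 → [0,3,4,5,6,7,8,9,10]=36  [1,2,4,5,6,7,8,9,10]=126  [2,3,4,5,6,7,8,9,10]=84
  first=0(u) contributes 210
  first=1(s) contributes 120
|[w]| = 330

330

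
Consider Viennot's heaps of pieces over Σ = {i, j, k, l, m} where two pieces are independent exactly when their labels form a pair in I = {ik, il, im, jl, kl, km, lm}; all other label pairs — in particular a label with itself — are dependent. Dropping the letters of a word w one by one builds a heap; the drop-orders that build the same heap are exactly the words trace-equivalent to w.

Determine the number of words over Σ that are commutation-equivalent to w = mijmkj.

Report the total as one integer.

0(m) covers ∅
1(i) covers ∅
2(j) covers 0:m, 1:i
3(m) covers 2:j
4(k) covers 2:j
5(j) covers 3:m, 4:k
floor of heap: 0:m, 1:i
completions by unplaced set U, small U first (add the entries for U minus each lowest piece of U):
  |U|=1: {5}:1
  |U|=2: {3,5}:1  {4,5}:1
  |U|=3: {3,4,5}:2
  |U|=4: {2,3,4,5}:2
  start at 0(m): 2
  start at 1(i): 2
sum over floor = 4

4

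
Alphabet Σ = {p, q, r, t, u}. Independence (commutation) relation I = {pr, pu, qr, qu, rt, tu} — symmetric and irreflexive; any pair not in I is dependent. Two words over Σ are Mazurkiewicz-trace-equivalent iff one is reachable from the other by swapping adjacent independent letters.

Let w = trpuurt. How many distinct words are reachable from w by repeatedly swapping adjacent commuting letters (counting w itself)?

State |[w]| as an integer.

35

0(t) covers ∅
1(r) covers ∅
2(p) covers 0:t
3(u) covers 1:r
4(u) covers 3:u
5(r) covers 4:u
6(t) covers 2:p
floor of heap: 0:t, 1:r
completions by unplaced set U, small U first (add the entries for U minus each lowest piece of U):
  |U|=1: {5}:1  {6}:1
  |U|=2: {2,6}:1  {4,5}:1  {5,6}:2
  |U|=3: {0,2,6}:1  {2,5,6}:3  {3,4,5}:1  {4,5,6}:3
  |U|=4: {0,2,5,6}:4  {1,3,4,5}:1  {2,4,5,6}:6  {3,4,5,6}:4
  |U|=5: {0,2,4,5,6}:10  {1,3,4,5,6}:5  {2,3,4,5,6}:10
  start at 0(t): 15
  start at 1(r): 20
sum over floor = 35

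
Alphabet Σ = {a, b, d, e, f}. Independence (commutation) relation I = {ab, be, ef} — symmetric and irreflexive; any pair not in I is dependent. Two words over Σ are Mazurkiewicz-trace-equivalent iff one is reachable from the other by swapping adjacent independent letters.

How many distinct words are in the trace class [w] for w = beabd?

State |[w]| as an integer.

drop 0:b onto floor
drop 1:e onto floor
drop 2:a onto {1:e}
drop 3:b onto {0:b}
drop 4:d onto {2:a, 3:b}
ground layer = {0:b, 1:e}
drop-orders for the pieces not yet dropped (sum over which currently-grounded one goes next):
  1 to go: {4} 1
  2 to go: {2,4} 1  {3,4} 1
  3 to go: {0,3,4} 1  {1,2,4} 1  {2,3,4} 2
  if 0:b drops first: 3 orders
  if 1:e drops first: 3 orders
heap linearizations: 6

6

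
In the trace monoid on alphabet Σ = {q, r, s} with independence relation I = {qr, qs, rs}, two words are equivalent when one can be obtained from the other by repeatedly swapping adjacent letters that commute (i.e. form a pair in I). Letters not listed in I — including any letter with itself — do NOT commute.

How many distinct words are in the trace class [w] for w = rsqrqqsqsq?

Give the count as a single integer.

#0=r has no predecessor
#1=s has no predecessor
#2=q has no predecessor
#3=r depends on [0:r]
#4=q depends on [2:q]
#5=q depends on [4:q]
#6=s depends on [1:s]
#7=q depends on [5:q]
#8=s depends on [6:s]
#9=q depends on [7:q]
sources: [0:r, 1:s, 2:q]
N(rest) = Σ N(rest − s) over sources s of rest; N(one piece) = 1:
  size 1 → [3]=1  [8]=1  [9]=1
  size 2 → [0,3]=1  [3,8]=2  [3,9]=2  [6,8]=1  [7,9]=1  [8,9]=2
  size 3 → [0,3,8]=3  [0,3,9]=3  [1,6,8]=1  [3,6,8]=3  [3,7,9]=3  [3,8,9]=6  [5,7,9]=1  [6,8,9]=3  [7,8,9]=3
  size 4 → [0,3,6,8]=6  [0,3,7,9]=6  [0,3,8,9]=12  [1,3,6,8]=4  [1,6,8,9]=4  [3,5,7,9]=4  [3,6,8,9]=12  [3,7,8,9]=12  [4,5,7,9]=1  [5,7,8,9]=4  [6,7,8,9]=6
  size 5 → [0,1,3,6,8]=10  [0,3,5,7,9]=10  [0,3,6,8,9]=30  [0,3,7,8,9]=30  [1,3,6,8,9]=20  [1,6,7,8,9]=10  [2,4,5,7,9]=1  [3,4,5,7,9]=5  [3,5,7,8,9]=20  [3,6,7,8,9]=30  [4,5,7,8,9]=5  [5,6,7,8,9]=10
  size 6 → [0,1,3,6,8,9]=60  [0,3,4,5,7,9]=15  [0,3,5,7,8,9]=60  [0,3,6,7,8,9]=90  [1,3,6,7,8,9]=60  [1,5,6,7,8,9]=20  [2,3,4,5,7,9]=6  [2,4,5,7,8,9]=6  [3,4,5,7,8,9]=30  [3,5,6,7,8,9]=60  [4,5,6,7,8,9]=15
  size 7 → [0,1,3,6,7,8,9]=210  [0,2,3,4,5,7,9]=21  [0,3,4,5,7,8,9]=105  [0,3,5,6,7,8,9]=210  [1,3,5,6,7,8,9]=140  [1,4,5,6,7,8,9]=35  [2,3,4,5,7,8,9]=42  [2,4,5,6,7,8,9]=21  [3,4,5,6,7,8,9]=105
  size 8 → [0,1,3,5,6,7,8,9]=560  [0,2,3,4,5,7,8,9]=168  [0,3,4,5,6,7,8,9]=420  [1,2,4,5,6,7,8,9]=56  [1,3,4,5,6,7,8,9]=280  [2,3,4,5,6,7,8,9]=168
  first=0(r) contributes 504
  first=1(s) contributes 756
  first=2(q) contributes 1260
|[w]| = 2520

2520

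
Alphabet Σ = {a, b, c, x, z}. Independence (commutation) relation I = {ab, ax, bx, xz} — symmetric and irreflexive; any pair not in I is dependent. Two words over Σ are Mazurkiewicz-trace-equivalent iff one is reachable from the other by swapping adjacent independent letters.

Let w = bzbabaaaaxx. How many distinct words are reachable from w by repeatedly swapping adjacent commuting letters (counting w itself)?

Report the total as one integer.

#0=b has no predecessor
#1=z depends on [0:b]
#2=b depends on [1:z]
#3=a depends on [1:z]
#4=b depends on [2:b]
#5=a depends on [3:a]
#6=a depends on [5:a]
#7=a depends on [6:a]
#8=a depends on [7:a]
#9=x has no predecessor
#10=x depends on [9:x]
sources: [0:b, 9:x]
N(rest) = Σ N(rest − s) over sources s of rest; N(one piece) = 1:
  size 1 → [4]=1  [8]=1  [10]=1
  size 2 → [2,4]=1  [4,8]=2  [4,10]=2  [7,8]=1  [8,10]=2  [9,10]=1
  size 3 → [2,4,8]=3  [2,4,10]=3  [4,7,8]=3  [4,8,10]=6  [4,9,10]=3  [6,7,8]=1  [7,8,10]=3  [8,9,10]=3
  size 4 → [2,4,7,8]=6  [2,4,8,10]=12  [2,4,9,10]=6  [4,6,7,8]=4  [4,7,8,10]=12  [4,8,9,10]=12  [5,6,7,8]=1  [6,7,8,10]=4  [7,8,9,10]=6
  size 5 → [2,4,6,7,8]=10  [2,4,7,8,10]=30  [2,4,8,9,10]=30  [3,5,6,7,8]=1  [4,5,6,7,8]=5  [4,6,7,8,10]=20  [4,7,8,9,10]=30  [5,6,7,8,10]=5  [6,7,8,9,10]=10
  size 6 → [2,4,5,6,7,8]=15  [2,4,6,7,8,10]=60  [2,4,7,8,9,10]=90  [3,4,5,6,7,8]=6  [3,5,6,7,8,10]=6  [4,5,6,7,8,10]=30  [4,6,7,8,9,10]=60  [5,6,7,8,9,10]=15
  size 7 → [2,3,4,5,6,7,8]=21  [2,4,5,6,7,8,10]=105  [2,4,6,7,8,9,10]=210  [3,4,5,6,7,8,10]=42  [3,5,6,7,8,9,10]=21  [4,5,6,7,8,9,10]=105
  size 8 → [1,2,3,4,5,6,7,8]=21  [2,3,4,5,6,7,8,10]=168  [2,4,5,6,7,8,9,10]=420  [3,4,5,6,7,8,9,10]=168
  size 9 → [0,1,2,3,4,5,6,7,8]=21  [1,2,3,4,5,6,7,8,10]=189  [2,3,4,5,6,7,8,9,10]=756
  first=0(b) contributes 945
  first=9(x) contributes 210
|[w]| = 1155

1155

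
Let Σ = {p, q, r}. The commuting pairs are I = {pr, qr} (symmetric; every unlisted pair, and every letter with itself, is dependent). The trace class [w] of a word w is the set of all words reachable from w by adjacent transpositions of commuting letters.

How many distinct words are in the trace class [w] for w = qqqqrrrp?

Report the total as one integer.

56

drop 0:q onto floor
drop 1:q onto {0:q}
drop 2:q onto {1:q}
drop 3:q onto {2:q}
drop 4:r onto floor
drop 5:r onto {4:r}
drop 6:r onto {5:r}
drop 7:p onto {3:q}
ground layer = {0:q, 4:r}
drop-orders for the pieces not yet dropped (sum over which currently-grounded one goes next):
  1 to go: {6} 1  {7} 1
  2 to go: {3,7} 1  {5,6} 1  {6,7} 2
  3 to go: {2,3,7} 1  {3,6,7} 3  {4,5,6} 1  {5,6,7} 3
  4 to go: {1,2,3,7} 1  {2,3,6,7} 4  {3,5,6,7} 6  {4,5,6,7} 4
  5 to go: {0,1,2,3,7} 1  {1,2,3,6,7} 5  {2,3,5,6,7} 10  {3,4,5,6,7} 10
  6 to go: {0,1,2,3,6,7} 6  {1,2,3,5,6,7} 15  {2,3,4,5,6,7} 20
  if 0:q drops first: 35 orders
  if 4:r drops first: 21 orders
heap linearizations: 56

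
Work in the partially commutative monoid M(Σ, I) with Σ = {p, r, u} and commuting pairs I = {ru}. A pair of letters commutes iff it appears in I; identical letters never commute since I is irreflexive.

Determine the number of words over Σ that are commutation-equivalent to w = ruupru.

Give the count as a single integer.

6

drop 0:r onto floor
drop 1:u onto floor
drop 2:u onto {1:u}
drop 3:p onto {0:r, 2:u}
drop 4:r onto {3:p}
drop 5:u onto {3:p}
ground layer = {0:r, 1:u}
drop-orders for the pieces not yet dropped (sum over which currently-grounded one goes next):
  1 to go: {4} 1  {5} 1
  2 to go: {4,5} 2
  3 to go: {3,4,5} 2
  4 to go: {0,3,4,5} 2  {2,3,4,5} 2
  if 0:r drops first: 2 orders
  if 1:u drops first: 4 orders
heap linearizations: 6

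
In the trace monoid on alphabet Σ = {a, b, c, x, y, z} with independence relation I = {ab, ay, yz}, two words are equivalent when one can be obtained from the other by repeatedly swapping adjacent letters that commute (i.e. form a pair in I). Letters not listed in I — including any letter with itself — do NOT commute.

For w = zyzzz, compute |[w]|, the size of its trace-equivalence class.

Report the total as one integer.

5

0(z) covers ∅
1(y) covers ∅
2(z) covers 0:z
3(z) covers 2:z
4(z) covers 3:z
floor of heap: 0:z, 1:y
completions by unplaced set U, small U first (add the entries for U minus each lowest piece of U):
  |U|=1: {1}:1  {4}:1
  |U|=2: {1,4}:2  {3,4}:1
  |U|=3: {1,3,4}:3  {2,3,4}:1
  start at 0(z): 4
  start at 1(y): 1
sum over floor = 5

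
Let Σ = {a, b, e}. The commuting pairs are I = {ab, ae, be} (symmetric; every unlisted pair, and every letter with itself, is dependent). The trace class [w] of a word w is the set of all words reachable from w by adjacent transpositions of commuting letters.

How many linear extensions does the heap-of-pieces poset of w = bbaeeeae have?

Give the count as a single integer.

piece 0:b — minimal
piece 1:b rests on {0:b}
piece 2:a — minimal
piece 3:e — minimal
piece 4:e rests on {3:e}
piece 5:e rests on {4:e}
piece 6:a rests on {2:a}
piece 7:e rests on {5:e}
minimal pieces: {0:b, 2:a, 3:e}
ways to finish when only these pieces remain (= sum over removing one remaining piece with nothing left below it):
  1 left: {1}→1  {6}→1  {7}→1
  2 left: {0,1}→1  {1,6}→2  {1,7}→2  {2,6}→1  {5,7}→1  {6,7}→2
  3 left: {0,1,6}→3  {0,1,7}→3  {1,2,6}→3  {1,5,7}→3  {1,6,7}→6  {2,6,7}→3  {4,5,7}→1  {5,6,7}→3
  4 left: {0,1,2,6}→6  {0,1,5,7}→6  {0,1,6,7}→12  {1,2,6,7}→12  {1,4,5,7}→4  {1,5,6,7}→12  {2,5,6,7}→6  {3,4,5,7}→1  {4,5,6,7}→4
  5 left: {0,1,2,6,7}→30  {0,1,4,5,7}→10  {0,1,5,6,7}→30  {1,2,5,6,7}→30  {1,3,4,5,7}→5  {1,4,5,6,7}→20  {2,4,5,6,7}→10  {3,4,5,6,7}→5
  6 left: {0,1,2,5,6,7}→90  {0,1,3,4,5,7}→15  {0,1,4,5,6,7}→60  {1,2,4,5,6,7}→60  {1,3,4,5,6,7}→30  {2,3,4,5,6,7}→15
  placing 0:b first → 105 extensions
  placing 2:a first → 105 extensions
  placing 3:e first → 210 extensions
total linear extensions = 420

420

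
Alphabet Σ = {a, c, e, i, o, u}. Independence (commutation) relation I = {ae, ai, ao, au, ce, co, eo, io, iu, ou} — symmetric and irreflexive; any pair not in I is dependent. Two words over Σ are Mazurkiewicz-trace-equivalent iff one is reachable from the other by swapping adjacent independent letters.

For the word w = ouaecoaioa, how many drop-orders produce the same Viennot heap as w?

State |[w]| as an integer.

piece 0:o — minimal
piece 1:u — minimal
piece 2:a — minimal
piece 3:e rests on {1:u}
piece 4:c rests on {1:u, 2:a}
piece 5:o rests on {0:o}
piece 6:a rests on {4:c}
piece 7:i rests on {3:e, 4:c}
piece 8:o rests on {5:o}
piece 9:a rests on {6:a}
minimal pieces: {0:o, 1:u, 2:a}
ways to finish when only these pieces remain (= sum over removing one remaining piece with nothing left below it):
  1 left: {7}→1  {8}→1  {9}→1
  2 left: {3,7}→1  {5,8}→1  {6,9}→1  {7,8}→2  {7,9}→2  {8,9}→2
  3 left: {0,5,8}→1  {3,7,8}→3  {3,7,9}→3  {5,7,8}→3  {5,8,9}→3  {6,7,9}→3  {6,8,9}→3  {7,8,9}→6
  4 left: {0,5,7,8}→4  {0,5,8,9}→4  {3,5,7,8}→6  {3,6,7,9}→6  {3,7,8,9}→12  {4,6,7,9}→3  {5,6,8,9}→6  {5,7,8,9}→12  {6,7,8,9}→12
  5 left: {0,3,5,7,8}→10  {0,5,6,8,9}→10  {0,5,7,8,9}→20  {2,4,6,7,9}→3  {3,4,6,7,9}→9  {3,5,7,8,9}→30  {3,6,7,8,9}→30  {4,6,7,8,9}→15  {5,6,7,8,9}→30
  6 left: {0,3,5,7,8,9}→60  {0,5,6,7,8,9}→60  {1,3,4,6,7,9}→9  {2,3,4,6,7,9}→12  {2,4,6,7,8,9}→18  {3,4,6,7,8,9}→54  {3,5,6,7,8,9}→90  {4,5,6,7,8,9}→45
  7 left: {0,3,5,6,7,8,9}→210  {0,4,5,6,7,8,9}→105  {1,2,3,4,6,7,9}→21  {1,3,4,6,7,8,9}→63  {2,3,4,6,7,8,9}→84  {2,4,5,6,7,8,9}→63  {3,4,5,6,7,8,9}→189
  8 left: {0,2,4,5,6,7,8,9}→168  {0,3,4,5,6,7,8,9}→504  {1,2,3,4,6,7,8,9}→168  {1,3,4,5,6,7,8,9}→252  {2,3,4,5,6,7,8,9}→336
  placing 0:o first → 756 extensions
  placing 1:u first → 1008 extensions
  placing 2:a first → 756 extensions
total linear extensions = 2520

2520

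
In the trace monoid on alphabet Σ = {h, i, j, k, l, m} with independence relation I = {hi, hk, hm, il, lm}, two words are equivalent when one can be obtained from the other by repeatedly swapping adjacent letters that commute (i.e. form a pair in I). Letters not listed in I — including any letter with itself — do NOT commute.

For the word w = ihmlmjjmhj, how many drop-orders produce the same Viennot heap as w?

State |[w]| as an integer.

20

0(i) covers ∅
1(h) covers ∅
2(m) covers 0:i
3(l) covers 1:h
4(m) covers 2:m
5(j) covers 3:l, 4:m
6(j) covers 5:j
7(m) covers 6:j
8(h) covers 6:j
9(j) covers 7:m, 8:h
floor of heap: 0:i, 1:h
completions by unplaced set U, small U first (add the entries for U minus each lowest piece of U):
  |U|=1: {9}:1
  |U|=2: {7,9}:1  {8,9}:1
  |U|=3: {7,8,9}:2
  |U|=4: {6,7,8,9}:2
  |U|=5: {5,6,7,8,9}:2
  |U|=6: {3,5,6,7,8,9}:2  {4,5,6,7,8,9}:2
  |U|=7: {1,3,5,6,7,8,9}:2  {2,4,5,6,7,8,9}:2  {3,4,5,6,7,8,9}:4
  |U|=8: {0,2,4,5,6,7,8,9}:2  {1,3,4,5,6,7,8,9}:6  {2,3,4,5,6,7,8,9}:6
  start at 0(i): 12
  start at 1(h): 8
sum over floor = 20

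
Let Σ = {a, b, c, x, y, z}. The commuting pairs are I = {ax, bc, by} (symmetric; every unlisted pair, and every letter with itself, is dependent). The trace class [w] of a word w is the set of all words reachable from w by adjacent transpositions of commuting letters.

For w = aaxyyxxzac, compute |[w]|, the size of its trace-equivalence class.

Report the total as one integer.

3

piece 0:a — minimal
piece 1:a rests on {0:a}
piece 2:x — minimal
piece 3:y rests on {1:a, 2:x}
piece 4:y rests on {3:y}
piece 5:x rests on {4:y}
piece 6:x rests on {5:x}
piece 7:z rests on {6:x}
piece 8:a rests on {7:z}
piece 9:c rests on {8:a}
minimal pieces: {0:a, 2:x}
ways to finish when only these pieces remain (= sum over removing one remaining piece with nothing left below it):
  1 left: {9}→1
  2 left: {8,9}→1
  3 left: {7,8,9}→1
  4 left: {6,7,8,9}→1
  5 left: {5,6,7,8,9}→1
  6 left: {4,5,6,7,8,9}→1
  7 left: {3,4,5,6,7,8,9}→1
  8 left: {1,3,4,5,6,7,8,9}→1  {2,3,4,5,6,7,8,9}→1
  placing 0:a first → 2 extensions
  placing 2:x first → 1 extensions
total linear extensions = 3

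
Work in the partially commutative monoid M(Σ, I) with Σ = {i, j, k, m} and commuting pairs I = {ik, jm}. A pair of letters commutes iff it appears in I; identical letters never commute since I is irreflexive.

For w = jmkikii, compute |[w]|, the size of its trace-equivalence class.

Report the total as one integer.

20

drop 0:j onto floor
drop 1:m onto floor
drop 2:k onto {0:j, 1:m}
drop 3:i onto {0:j, 1:m}
drop 4:k onto {2:k}
drop 5:i onto {3:i}
drop 6:i onto {5:i}
ground layer = {0:j, 1:m}
drop-orders for the pieces not yet dropped (sum over which currently-grounded one goes next):
  1 to go: {4} 1  {6} 1
  2 to go: {2,4} 1  {4,6} 2  {5,6} 1
  3 to go: {2,4,6} 3  {3,5,6} 1  {4,5,6} 3
  4 to go: {2,4,5,6} 6  {3,4,5,6} 4
  5 to go: {2,3,4,5,6} 10
  if 0:j drops first: 10 orders
  if 1:m drops first: 10 orders
heap linearizations: 20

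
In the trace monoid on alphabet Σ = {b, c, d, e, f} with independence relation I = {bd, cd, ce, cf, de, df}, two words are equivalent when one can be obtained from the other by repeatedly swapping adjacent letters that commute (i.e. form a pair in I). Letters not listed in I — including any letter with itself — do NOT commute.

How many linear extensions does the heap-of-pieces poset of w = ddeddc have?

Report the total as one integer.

30

drop 0:d onto floor
drop 1:d onto {0:d}
drop 2:e onto floor
drop 3:d onto {1:d}
drop 4:d onto {3:d}
drop 5:c onto floor
ground layer = {0:d, 2:e, 5:c}
drop-orders for the pieces not yet dropped (sum over which currently-grounded one goes next):
  1 to go: {2} 1  {4} 1  {5} 1
  2 to go: {2,4} 2  {2,5} 2  {3,4} 1  {4,5} 2
  3 to go: {1,3,4} 1  {2,3,4} 3  {2,4,5} 6  {3,4,5} 3
  4 to go: {0,1,3,4} 1  {1,2,3,4} 4  {1,3,4,5} 4  {2,3,4,5} 12
  if 0:d drops first: 20 orders
  if 2:e drops first: 5 orders
  if 5:c drops first: 5 orders
heap linearizations: 30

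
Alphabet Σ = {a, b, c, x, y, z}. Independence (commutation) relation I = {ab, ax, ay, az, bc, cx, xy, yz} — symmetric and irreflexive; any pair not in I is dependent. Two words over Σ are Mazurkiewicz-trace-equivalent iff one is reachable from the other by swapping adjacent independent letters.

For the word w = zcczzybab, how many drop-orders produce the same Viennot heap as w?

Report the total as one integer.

0(z) covers ∅
1(c) covers 0:z
2(c) covers 1:c
3(z) covers 2:c
4(z) covers 3:z
5(y) covers 2:c
6(b) covers 4:z, 5:y
7(a) covers 2:c
8(b) covers 6:b
floor of heap: 0:z
completions by unplaced set U, small U first (add the entries for U minus each lowest piece of U):
  |U|=1: {7}:1  {8}:1
  |U|=2: {6,8}:1  {7,8}:2
  |U|=3: {4,6,8}:1  {5,6,8}:1  {6,7,8}:3
  |U|=4: {3,4,6,8}:1  {4,5,6,8}:2  {4,6,7,8}:4  {5,6,7,8}:4
  |U|=5: {3,4,5,6,8}:3  {3,4,6,7,8}:5  {4,5,6,7,8}:10
  |U|=6: {3,4,5,6,7,8}:18
  |U|=7: {2,3,4,5,6,7,8}:18
  start at 0(z): 18

18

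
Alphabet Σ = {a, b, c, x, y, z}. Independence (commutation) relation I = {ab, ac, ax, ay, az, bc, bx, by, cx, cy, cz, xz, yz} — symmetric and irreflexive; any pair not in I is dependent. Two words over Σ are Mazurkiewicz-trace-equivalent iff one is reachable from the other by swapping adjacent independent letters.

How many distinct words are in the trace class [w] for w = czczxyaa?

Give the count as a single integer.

2520

piece 0:c — minimal
piece 1:z — minimal
piece 2:c rests on {0:c}
piece 3:z rests on {1:z}
piece 4:x — minimal
piece 5:y rests on {4:x}
piece 6:a — minimal
piece 7:a rests on {6:a}
minimal pieces: {0:c, 1:z, 4:x, 6:a}
ways to finish when only these pieces remain (= sum over removing one remaining piece with nothing left below it):
  1 left: {2}→1  {3}→1  {5}→1  {7}→1
  2 left: {0,2}→1  {1,3}→1  {2,3}→2  {2,5}→2  {2,7}→2  {3,5}→2  {3,7}→2  {4,5}→1  {5,7}→2  {6,7}→1
  3 left: {0,2,3}→3  {0,2,5}→3  {0,2,7}→3  {1,2,3}→3  {1,3,5}→3  {1,3,7}→3  {2,3,5}→6  {2,3,7}→6  {2,4,5}→3  {2,5,7}→6  {2,6,7}→3  {3,4,5}→3  {3,5,7}→6  {3,6,7}→3  {4,5,7}→3  {5,6,7}→3
  4 left: {0,1,2,3}→6  {0,2,3,5}→12  {0,2,3,7}→12  {0,2,4,5}→6  {0,2,5,7}→12  {0,2,6,7}→6  {1,2,3,5}→12  {1,2,3,7}→12  {1,3,4,5}→6  {1,3,5,7}→12  {1,3,6,7}→6  {2,3,4,5}→12  {2,3,5,7}→24  {2,3,6,7}→12  {2,4,5,7}→12  {2,5,6,7}→12  {3,4,5,7}→12  {3,5,6,7}→12  {4,5,6,7}→6
  5 left: {0,1,2,3,5}→30  {0,1,2,3,7}→30  {0,2,3,4,5}→30  {0,2,3,5,7}→60  {0,2,3,6,7}→30  {0,2,4,5,7}→30  {0,2,5,6,7}→30  {1,2,3,4,5}→30  {1,2,3,5,7}→60  {1,2,3,6,7}→30  {1,3,4,5,7}→30  {1,3,5,6,7}→30  {2,3,4,5,7}→60  {2,3,5,6,7}→60  {2,4,5,6,7}→30  {3,4,5,6,7}→30
  6 left: {0,1,2,3,4,5}→90  {0,1,2,3,5,7}→180  {0,1,2,3,6,7}→90  {0,2,3,4,5,7}→180  {0,2,3,5,6,7}→180  {0,2,4,5,6,7}→90  {1,2,3,4,5,7}→180  {1,2,3,5,6,7}→180  {1,3,4,5,6,7}→90  {2,3,4,5,6,7}→180
  placing 0:c first → 630 extensions
  placing 1:z first → 630 extensions
  placing 4:x first → 630 extensions
  placing 6:a first → 630 extensions
total linear extensions = 2520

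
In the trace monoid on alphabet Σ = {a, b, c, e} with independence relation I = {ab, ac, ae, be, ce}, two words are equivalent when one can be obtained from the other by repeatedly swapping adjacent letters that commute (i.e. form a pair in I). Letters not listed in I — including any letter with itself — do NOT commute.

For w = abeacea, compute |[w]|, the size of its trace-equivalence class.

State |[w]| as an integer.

piece 0:a — minimal
piece 1:b — minimal
piece 2:e — minimal
piece 3:a rests on {0:a}
piece 4:c rests on {1:b}
piece 5:e rests on {2:e}
piece 6:a rests on {3:a}
minimal pieces: {0:a, 1:b, 2:e}
ways to finish when only these pieces remain (= sum over removing one remaining piece with nothing left below it):
  1 left: {4}→1  {5}→1  {6}→1
  2 left: {1,4}→1  {2,5}→1  {3,6}→1  {4,5}→2  {4,6}→2  {5,6}→2
  3 left: {0,3,6}→1  {1,4,5}→3  {1,4,6}→3  {2,4,5}→3  {2,5,6}→3  {3,4,6}→3  {3,5,6}→3  {4,5,6}→6
  4 left: {0,3,4,6}→4  {0,3,5,6}→4  {1,2,4,5}→6  {1,3,4,6}→6  {1,4,5,6}→12  {2,3,5,6}→6  {2,4,5,6}→12  {3,4,5,6}→12
  5 left: {0,1,3,4,6}→10  {0,2,3,5,6}→10  {0,3,4,5,6}→20  {1,2,4,5,6}→30  {1,3,4,5,6}→30  {2,3,4,5,6}→30
  placing 0:a first → 90 extensions
  placing 1:b first → 60 extensions
  placing 2:e first → 60 extensions
total linear extensions = 210

210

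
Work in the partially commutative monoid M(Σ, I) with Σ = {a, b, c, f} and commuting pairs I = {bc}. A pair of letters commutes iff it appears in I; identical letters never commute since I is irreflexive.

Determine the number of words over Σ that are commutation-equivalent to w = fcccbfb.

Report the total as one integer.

4

#0=f has no predecessor
#1=c depends on [0:f]
#2=c depends on [1:c]
#3=c depends on [2:c]
#4=b depends on [0:f]
#5=f depends on [3:c, 4:b]
#6=b depends on [5:f]
sources: [0:f]
N(rest) = Σ N(rest − s) over sources s of rest; N(one piece) = 1:
  size 1 → [6]=1
  size 2 → [5,6]=1
  size 3 → [3,5,6]=1  [4,5,6]=1
  size 4 → [2,3,5,6]=1  [3,4,5,6]=2
  size 5 → [1,2,3,5,6]=1  [2,3,4,5,6]=3
  first=0(f) contributes 4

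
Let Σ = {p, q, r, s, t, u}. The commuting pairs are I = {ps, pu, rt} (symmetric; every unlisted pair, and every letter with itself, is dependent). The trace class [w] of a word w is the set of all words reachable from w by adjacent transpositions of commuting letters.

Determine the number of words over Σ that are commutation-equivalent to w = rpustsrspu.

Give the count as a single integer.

9

#0=r has no predecessor
#1=p depends on [0:r]
#2=u depends on [0:r]
#3=s depends on [2:u]
#4=t depends on [1:p, 3:s]
#5=s depends on [4:t]
#6=r depends on [5:s]
#7=s depends on [6:r]
#8=p depends on [6:r]
#9=u depends on [7:s]
sources: [0:r]
N(rest) = Σ N(rest − s) over sources s of rest; N(one piece) = 1:
  size 1 → [8]=1  [9]=1
  size 2 → [7,9]=1  [8,9]=2
  size 3 → [7,8,9]=3
  size 4 → [6,7,8,9]=3
  size 5 → [5,6,7,8,9]=3
  size 6 → [4,5,6,7,8,9]=3
  size 7 → [1,4,5,6,7,8,9]=3  [3,4,5,6,7,8,9]=3
  size 8 → [1,3,4,5,6,7,8,9]=6  [2,3,4,5,6,7,8,9]=3
  first=0(r) contributes 9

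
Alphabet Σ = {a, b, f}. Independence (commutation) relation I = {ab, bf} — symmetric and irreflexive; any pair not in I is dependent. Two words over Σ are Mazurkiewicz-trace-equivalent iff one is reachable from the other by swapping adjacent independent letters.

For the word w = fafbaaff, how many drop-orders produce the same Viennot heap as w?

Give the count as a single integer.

8

0(f) covers ∅
1(a) covers 0:f
2(f) covers 1:a
3(b) covers ∅
4(a) covers 2:f
5(a) covers 4:a
6(f) covers 5:a
7(f) covers 6:f
floor of heap: 0:f, 3:b
completions by unplaced set U, small U first (add the entries for U minus each lowest piece of U):
  |U|=1: {3}:1  {7}:1
  |U|=2: {3,7}:2  {6,7}:1
  |U|=3: {3,6,7}:3  {5,6,7}:1
  |U|=4: {3,5,6,7}:4  {4,5,6,7}:1
  |U|=5: {2,4,5,6,7}:1  {3,4,5,6,7}:5
  |U|=6: {1,2,4,5,6,7}:1  {2,3,4,5,6,7}:6
  start at 0(f): 7
  start at 3(b): 1
sum over floor = 8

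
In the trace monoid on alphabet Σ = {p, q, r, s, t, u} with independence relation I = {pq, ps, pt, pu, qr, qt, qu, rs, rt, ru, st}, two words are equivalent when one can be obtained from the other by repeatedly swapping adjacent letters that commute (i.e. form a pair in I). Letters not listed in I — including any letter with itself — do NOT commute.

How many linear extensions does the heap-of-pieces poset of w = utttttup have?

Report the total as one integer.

8

0(u) covers ∅
1(t) covers 0:u
2(t) covers 1:t
3(t) covers 2:t
4(t) covers 3:t
5(t) covers 4:t
6(u) covers 5:t
7(p) covers ∅
floor of heap: 0:u, 7:p
completions by unplaced set U, small U first (add the entries for U minus each lowest piece of U):
  |U|=1: {6}:1  {7}:1
  |U|=2: {5,6}:1  {6,7}:2
  |U|=3: {4,5,6}:1  {5,6,7}:3
  |U|=4: {3,4,5,6}:1  {4,5,6,7}:4
  |U|=5: {2,3,4,5,6}:1  {3,4,5,6,7}:5
  |U|=6: {1,2,3,4,5,6}:1  {2,3,4,5,6,7}:6
  start at 0(u): 7
  start at 7(p): 1
sum over floor = 8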